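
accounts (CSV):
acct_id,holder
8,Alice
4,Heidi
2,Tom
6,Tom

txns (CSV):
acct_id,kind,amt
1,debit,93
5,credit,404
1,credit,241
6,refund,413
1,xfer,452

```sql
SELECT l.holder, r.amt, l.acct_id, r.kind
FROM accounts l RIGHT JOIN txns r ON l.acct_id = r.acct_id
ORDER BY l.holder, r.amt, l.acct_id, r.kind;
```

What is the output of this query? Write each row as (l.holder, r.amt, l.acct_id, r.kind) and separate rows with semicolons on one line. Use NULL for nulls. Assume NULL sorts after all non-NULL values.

RIGHT JOIN keeps every row from `txns`; unmatched rows get NULL for `accounts`'s columns.
Matching on l.acct_id = r.acct_id.
- l[0] acct_id=8 → no match.
- l[1] acct_id=4 → no match.
- l[2] acct_id=2 → no match.
- l[3] acct_id=6 → 1 match(es) in r → 1 row(s).
- 4 r row(s) had no l match → kept, l columns NULL.
After projecting and ordering:
l.holder | r.amt | l.acct_id | r.kind
Tom | 413 | 6 | refund
NULL | 93 | NULL | debit
NULL | 241 | NULL | credit
NULL | 404 | NULL | credit
NULL | 452 | NULL | xfer

(Tom, 413, 6, refund); (NULL, 93, NULL, debit); (NULL, 241, NULL, credit); (NULL, 404, NULL, credit); (NULL, 452, NULL, xfer)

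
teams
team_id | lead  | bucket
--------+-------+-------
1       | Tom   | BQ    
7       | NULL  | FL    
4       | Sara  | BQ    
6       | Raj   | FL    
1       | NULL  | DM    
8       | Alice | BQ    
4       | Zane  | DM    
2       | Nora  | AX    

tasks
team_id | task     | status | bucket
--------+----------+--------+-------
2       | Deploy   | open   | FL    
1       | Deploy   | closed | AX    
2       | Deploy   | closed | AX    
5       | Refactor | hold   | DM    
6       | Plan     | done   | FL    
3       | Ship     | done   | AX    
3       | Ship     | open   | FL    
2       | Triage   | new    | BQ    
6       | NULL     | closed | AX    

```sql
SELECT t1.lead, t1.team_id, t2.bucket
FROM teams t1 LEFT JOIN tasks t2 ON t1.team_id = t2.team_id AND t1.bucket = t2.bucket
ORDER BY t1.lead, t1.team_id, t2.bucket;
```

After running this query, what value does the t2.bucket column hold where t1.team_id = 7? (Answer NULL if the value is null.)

NULL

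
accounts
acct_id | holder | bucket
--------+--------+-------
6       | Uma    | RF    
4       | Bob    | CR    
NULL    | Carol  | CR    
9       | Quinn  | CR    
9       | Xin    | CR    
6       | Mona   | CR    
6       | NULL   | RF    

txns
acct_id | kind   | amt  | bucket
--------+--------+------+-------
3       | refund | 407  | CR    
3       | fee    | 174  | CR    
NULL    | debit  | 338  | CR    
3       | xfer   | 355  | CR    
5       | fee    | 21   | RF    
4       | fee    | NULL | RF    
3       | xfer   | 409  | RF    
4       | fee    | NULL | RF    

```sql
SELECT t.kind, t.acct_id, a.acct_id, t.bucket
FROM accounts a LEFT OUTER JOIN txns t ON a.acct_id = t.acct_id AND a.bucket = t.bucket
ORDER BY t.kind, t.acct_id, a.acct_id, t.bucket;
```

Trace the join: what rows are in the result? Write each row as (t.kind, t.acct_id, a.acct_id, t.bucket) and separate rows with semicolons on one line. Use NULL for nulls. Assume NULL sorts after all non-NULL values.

(NULL, NULL, 4, NULL); (NULL, NULL, 6, NULL); (NULL, NULL, 6, NULL); (NULL, NULL, 6, NULL); (NULL, NULL, 9, NULL); (NULL, NULL, 9, NULL); (NULL, NULL, NULL, NULL)

LEFT JOIN keeps every row from `accounts`; unmatched rows get NULL for `txns`'s columns.
Matching on a.acct_id = t.acct_id AND a.bucket = t.bucket. A NULL in a compared column never satisfies the condition.
- acct_id=6, bucket=RF: no t row matches, row kept with t columns NULL.
- acct_id=4, bucket=CR: no t row matches, row kept with t columns NULL.
- acct_id=NULL, bucket=CR: no t row matches, row kept with t columns NULL.
- acct_id=9, bucket=CR: no t row matches, row kept with t columns NULL.
- acct_id=9, bucket=CR: no t row matches, row kept with t columns NULL.
- acct_id=6, bucket=CR: no t row matches, row kept with t columns NULL.
- acct_id=6, bucket=RF: no t row matches, row kept with t columns NULL.
After projecting and ordering:
t.kind | t.acct_id | a.acct_id | t.bucket
NULL | NULL | 4 | NULL
NULL | NULL | 6 | NULL
NULL | NULL | 6 | NULL
NULL | NULL | 6 | NULL
NULL | NULL | 9 | NULL
NULL | NULL | 9 | NULL
NULL | NULL | NULL | NULL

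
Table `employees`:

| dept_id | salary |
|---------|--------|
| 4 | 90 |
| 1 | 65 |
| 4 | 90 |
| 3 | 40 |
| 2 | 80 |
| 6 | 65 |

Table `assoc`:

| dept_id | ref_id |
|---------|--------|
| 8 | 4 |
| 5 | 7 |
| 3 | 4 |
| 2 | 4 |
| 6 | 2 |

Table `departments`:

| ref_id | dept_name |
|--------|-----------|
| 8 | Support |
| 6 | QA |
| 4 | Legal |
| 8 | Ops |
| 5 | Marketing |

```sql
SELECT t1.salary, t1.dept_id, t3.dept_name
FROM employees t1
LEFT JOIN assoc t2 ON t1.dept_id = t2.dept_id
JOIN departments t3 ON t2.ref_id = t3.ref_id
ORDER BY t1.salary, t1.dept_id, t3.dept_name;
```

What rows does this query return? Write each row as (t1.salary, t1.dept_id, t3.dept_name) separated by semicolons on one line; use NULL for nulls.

Joins associate left-to-right: employees LEFT JOIN assoc on dept_id gives 6 intermediate row(s).
Then INNER JOIN `departments t3` on ref_id: keep only rows whose t2.ref_id appears in t3.

(40, 3, Legal); (80, 2, Legal)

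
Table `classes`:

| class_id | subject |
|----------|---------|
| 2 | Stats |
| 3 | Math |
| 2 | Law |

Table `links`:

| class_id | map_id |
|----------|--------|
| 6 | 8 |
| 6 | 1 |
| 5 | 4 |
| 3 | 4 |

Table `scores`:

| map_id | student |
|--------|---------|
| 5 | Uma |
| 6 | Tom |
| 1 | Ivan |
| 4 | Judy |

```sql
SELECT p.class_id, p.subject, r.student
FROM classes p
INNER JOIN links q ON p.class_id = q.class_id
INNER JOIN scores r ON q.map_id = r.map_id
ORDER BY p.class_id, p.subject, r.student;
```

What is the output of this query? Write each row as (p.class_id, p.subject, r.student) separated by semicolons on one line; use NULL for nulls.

(3, Math, Judy)

Joins associate left-to-right: classes INNER JOIN links on class_id gives 1 intermediate row(s).
Then INNER JOIN `scores r` on map_id: keep only rows whose q.map_id appears in r.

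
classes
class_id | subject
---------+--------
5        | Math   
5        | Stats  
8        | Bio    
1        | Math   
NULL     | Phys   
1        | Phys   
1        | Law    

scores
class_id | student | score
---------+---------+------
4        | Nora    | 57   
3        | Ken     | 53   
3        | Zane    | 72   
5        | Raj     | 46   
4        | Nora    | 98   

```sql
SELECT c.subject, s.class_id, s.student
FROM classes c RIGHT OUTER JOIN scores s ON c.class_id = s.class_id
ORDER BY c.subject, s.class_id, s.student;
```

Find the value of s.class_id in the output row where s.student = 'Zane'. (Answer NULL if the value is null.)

3

RIGHT JOIN keeps every row from `scores`; unmatched rows get NULL for `classes`'s columns.
Matching on c.class_id = s.class_id. A NULL in a compared column never satisfies the condition.
Matched pairs: 2; unmatched s rows kept: 4.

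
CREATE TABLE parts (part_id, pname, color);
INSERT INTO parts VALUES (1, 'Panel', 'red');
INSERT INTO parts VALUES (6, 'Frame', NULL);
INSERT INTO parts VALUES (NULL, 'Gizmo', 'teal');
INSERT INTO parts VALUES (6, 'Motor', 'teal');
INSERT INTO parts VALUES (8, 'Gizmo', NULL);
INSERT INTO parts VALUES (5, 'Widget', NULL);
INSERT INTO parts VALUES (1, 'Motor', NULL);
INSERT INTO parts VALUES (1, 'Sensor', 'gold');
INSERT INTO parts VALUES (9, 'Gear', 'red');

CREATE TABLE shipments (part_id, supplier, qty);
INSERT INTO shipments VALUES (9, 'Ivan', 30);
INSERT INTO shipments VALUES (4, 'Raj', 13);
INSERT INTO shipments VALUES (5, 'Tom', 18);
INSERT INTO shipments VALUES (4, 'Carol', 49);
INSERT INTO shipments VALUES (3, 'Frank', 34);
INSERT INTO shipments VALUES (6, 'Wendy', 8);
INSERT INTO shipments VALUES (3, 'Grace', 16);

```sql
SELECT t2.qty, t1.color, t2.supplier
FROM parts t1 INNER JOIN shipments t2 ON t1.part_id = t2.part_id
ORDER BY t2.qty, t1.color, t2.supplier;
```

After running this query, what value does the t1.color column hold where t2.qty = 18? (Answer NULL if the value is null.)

NULL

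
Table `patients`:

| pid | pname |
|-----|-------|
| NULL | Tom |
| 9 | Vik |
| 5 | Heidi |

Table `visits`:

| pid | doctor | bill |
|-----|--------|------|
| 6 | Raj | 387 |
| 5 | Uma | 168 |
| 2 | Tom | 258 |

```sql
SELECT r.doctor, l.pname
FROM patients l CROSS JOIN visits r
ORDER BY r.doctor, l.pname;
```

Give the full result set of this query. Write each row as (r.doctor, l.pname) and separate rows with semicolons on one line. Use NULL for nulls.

CROSS JOIN pairs every row of `patients` with every row of `visits`: 3 × 3 = 9 rows.
After projecting and ordering:
r.doctor | l.pname
Raj | Heidi
Raj | Tom
Raj | Vik
Tom | Heidi
Tom | Tom
Tom | Vik
Uma | Heidi
Uma | Tom
Uma | Vik

(Raj, Heidi); (Raj, Tom); (Raj, Vik); (Tom, Heidi); (Tom, Tom); (Tom, Vik); (Uma, Heidi); (Uma, Tom); (Uma, Vik)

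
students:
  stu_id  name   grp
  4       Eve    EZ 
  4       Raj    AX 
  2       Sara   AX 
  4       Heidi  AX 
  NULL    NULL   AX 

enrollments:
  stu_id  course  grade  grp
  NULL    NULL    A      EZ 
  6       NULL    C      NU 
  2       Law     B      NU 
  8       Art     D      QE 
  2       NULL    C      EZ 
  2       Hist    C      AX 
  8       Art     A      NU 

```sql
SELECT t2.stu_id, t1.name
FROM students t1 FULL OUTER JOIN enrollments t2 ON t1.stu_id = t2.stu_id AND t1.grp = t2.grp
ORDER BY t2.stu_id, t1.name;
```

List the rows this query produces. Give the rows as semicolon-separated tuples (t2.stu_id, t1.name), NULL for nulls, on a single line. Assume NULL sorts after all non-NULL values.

FULL OUTER JOIN keeps every row from both sides; unmatched rows get NULL for the other side's columns.
Matching on t1.stu_id = t2.stu_id AND t1.grp = t2.grp. A NULL in a compared column never satisfies the condition.
Matched pairs: 1; unmatched t1 rows kept: 4; unmatched t2 rows kept: 6.

(2, Sara); (2, NULL); (2, NULL); (6, NULL); (8, NULL); (8, NULL); (NULL, Eve); (NULL, Heidi); (NULL, Raj); (NULL, NULL); (NULL, NULL)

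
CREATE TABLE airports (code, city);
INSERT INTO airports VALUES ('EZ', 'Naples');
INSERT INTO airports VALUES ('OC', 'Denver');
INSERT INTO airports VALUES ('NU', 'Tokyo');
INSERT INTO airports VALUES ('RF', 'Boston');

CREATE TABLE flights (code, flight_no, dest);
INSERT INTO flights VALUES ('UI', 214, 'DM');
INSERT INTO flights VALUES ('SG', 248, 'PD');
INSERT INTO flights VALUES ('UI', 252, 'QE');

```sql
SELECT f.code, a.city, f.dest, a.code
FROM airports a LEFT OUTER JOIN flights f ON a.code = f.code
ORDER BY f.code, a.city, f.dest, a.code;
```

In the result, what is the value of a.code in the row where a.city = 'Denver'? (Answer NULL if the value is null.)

OC

LEFT JOIN keeps every row from `airports`; unmatched rows get NULL for `flights`'s columns.
Matching on a.code = f.code.
- a (code=EZ) has no partner → padded with NULL.
- a (code=OC) has no partner → padded with NULL.
- a (code=NU) has no partner → padded with NULL.
- a (code=RF) has no partner → padded with NULL.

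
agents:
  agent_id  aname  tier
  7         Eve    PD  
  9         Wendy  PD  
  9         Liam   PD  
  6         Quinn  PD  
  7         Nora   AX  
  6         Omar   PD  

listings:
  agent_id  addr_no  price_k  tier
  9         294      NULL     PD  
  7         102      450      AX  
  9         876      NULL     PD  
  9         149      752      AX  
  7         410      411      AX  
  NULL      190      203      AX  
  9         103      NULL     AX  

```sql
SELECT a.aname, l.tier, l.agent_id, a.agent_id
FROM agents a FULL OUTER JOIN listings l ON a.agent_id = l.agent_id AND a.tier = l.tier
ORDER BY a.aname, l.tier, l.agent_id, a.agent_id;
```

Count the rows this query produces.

12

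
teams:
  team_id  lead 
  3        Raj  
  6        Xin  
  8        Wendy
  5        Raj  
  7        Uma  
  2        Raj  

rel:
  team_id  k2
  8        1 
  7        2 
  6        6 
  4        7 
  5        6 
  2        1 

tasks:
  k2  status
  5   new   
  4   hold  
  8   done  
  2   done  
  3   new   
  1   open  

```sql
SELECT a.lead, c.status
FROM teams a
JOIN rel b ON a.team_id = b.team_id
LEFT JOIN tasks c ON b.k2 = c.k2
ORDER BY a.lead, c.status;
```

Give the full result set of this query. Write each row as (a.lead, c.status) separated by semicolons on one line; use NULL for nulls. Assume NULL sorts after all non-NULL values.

Step 1 — a INNER JOIN b on team_id → 5 row(s).
Then LEFT JOIN `tasks c` on k2: each of those 5 rows is kept; rows whose b.k2 has no match in c get NULL for c's columns.

(Raj, open); (Raj, NULL); (Uma, done); (Wendy, open); (Xin, NULL)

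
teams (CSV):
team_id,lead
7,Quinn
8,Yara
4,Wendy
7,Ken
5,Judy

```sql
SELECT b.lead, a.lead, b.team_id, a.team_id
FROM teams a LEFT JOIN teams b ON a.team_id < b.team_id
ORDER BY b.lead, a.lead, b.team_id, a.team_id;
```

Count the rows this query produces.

LEFT JOIN keeps every row from `teams a`; unmatched rows get NULL for `teams b`'s columns.
Matching on a.team_id < b.team_id.
- a (team_id=7) pairs with 1 row(s) of b.
- a (team_id=8) has no partner → padded with NULL.
- a (team_id=4) pairs with 4 row(s) of b.
- a (team_id=7) pairs with 1 row(s) of b.
- a (team_id=5) pairs with 3 row(s) of b.
Total: 9 matched + 1 padded = 10 rows.

10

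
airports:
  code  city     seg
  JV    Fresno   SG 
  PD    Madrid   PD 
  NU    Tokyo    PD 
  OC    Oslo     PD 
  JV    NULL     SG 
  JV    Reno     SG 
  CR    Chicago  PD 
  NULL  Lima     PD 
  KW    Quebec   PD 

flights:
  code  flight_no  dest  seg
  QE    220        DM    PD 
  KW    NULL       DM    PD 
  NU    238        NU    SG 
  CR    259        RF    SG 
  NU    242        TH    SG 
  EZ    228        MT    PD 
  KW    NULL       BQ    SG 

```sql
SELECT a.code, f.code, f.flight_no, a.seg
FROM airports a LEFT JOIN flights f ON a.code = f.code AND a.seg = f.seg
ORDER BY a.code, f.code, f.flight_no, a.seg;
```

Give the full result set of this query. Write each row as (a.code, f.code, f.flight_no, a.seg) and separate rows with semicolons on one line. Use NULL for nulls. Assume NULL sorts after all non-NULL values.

LEFT JOIN keeps every row from `airports`; unmatched rows get NULL for `flights`'s columns.
Matching on a.code = f.code AND a.seg = f.seg. A NULL in a compared column never satisfies the condition.
- a (code=JV, seg=SG) has no partner → padded with NULL.
- a (code=PD, seg=PD) has no partner → padded with NULL.
- a (code=NU, seg=PD) has no partner → padded with NULL.
- a (code=OC, seg=PD) has no partner → padded with NULL.
- a (code=JV, seg=SG) has no partner → padded with NULL.
- a (code=JV, seg=SG) has no partner → padded with NULL.
- a (code=CR, seg=PD) has no partner → padded with NULL.
- a (code=NULL, seg=PD) has no partner → padded with NULL.
- a (code=KW, seg=PD) pairs with 1 row(s) of f.
After projecting and ordering:
a.code | f.code | f.flight_no | a.seg
CR | NULL | NULL | PD
JV | NULL | NULL | SG
JV | NULL | NULL | SG
JV | NULL | NULL | SG
KW | KW | NULL | PD
NU | NULL | NULL | PD
OC | NULL | NULL | PD
PD | NULL | NULL | PD
NULL | NULL | NULL | PD

(CR, NULL, NULL, PD); (JV, NULL, NULL, SG); (JV, NULL, NULL, SG); (JV, NULL, NULL, SG); (KW, KW, NULL, PD); (NU, NULL, NULL, PD); (OC, NULL, NULL, PD); (PD, NULL, NULL, PD); (NULL, NULL, NULL, PD)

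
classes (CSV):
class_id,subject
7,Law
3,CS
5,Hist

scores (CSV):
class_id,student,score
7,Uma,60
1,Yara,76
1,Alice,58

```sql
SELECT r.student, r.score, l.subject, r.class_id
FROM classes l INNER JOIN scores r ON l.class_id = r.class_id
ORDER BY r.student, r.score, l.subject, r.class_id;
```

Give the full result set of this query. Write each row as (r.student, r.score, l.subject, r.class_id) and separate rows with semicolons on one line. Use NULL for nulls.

(Uma, 60, Law, 7)

INNER JOIN keeps only pairs where the ON condition holds.
Matching on l.class_id = r.class_id.
Matched pairs: 1.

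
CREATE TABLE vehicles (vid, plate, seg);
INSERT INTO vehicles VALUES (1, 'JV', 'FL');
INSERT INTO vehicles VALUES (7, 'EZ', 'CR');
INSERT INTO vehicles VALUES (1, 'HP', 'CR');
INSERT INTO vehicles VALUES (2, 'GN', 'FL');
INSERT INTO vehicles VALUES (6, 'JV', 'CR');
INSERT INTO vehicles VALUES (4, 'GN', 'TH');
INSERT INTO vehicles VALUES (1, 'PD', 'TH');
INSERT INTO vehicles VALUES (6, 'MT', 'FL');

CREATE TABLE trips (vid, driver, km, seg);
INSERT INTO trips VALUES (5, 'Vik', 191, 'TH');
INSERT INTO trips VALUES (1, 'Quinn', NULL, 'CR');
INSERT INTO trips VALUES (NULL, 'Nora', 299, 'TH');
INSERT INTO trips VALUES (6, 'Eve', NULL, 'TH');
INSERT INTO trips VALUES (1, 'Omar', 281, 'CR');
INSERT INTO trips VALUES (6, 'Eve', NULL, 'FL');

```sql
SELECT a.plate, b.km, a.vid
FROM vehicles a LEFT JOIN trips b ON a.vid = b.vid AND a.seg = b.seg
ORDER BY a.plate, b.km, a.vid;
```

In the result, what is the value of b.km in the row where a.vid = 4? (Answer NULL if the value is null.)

NULL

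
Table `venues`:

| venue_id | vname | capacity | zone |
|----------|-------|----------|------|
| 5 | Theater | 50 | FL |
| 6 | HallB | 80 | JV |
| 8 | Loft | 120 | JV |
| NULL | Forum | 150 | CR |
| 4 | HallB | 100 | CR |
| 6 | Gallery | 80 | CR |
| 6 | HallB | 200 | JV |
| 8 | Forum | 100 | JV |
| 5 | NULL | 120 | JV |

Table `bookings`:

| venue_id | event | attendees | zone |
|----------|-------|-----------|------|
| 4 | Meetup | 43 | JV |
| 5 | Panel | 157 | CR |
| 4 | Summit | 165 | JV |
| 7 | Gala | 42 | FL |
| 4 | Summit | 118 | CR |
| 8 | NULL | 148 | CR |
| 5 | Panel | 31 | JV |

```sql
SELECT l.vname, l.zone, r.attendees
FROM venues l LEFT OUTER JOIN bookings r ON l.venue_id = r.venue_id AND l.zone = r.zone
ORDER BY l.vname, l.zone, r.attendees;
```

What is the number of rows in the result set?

LEFT JOIN keeps every row from `venues`; unmatched rows get NULL for `bookings`'s columns.
Matching on l.venue_id = r.venue_id AND l.zone = r.zone. A NULL in a compared column never satisfies the condition.
Matched pairs: 2; unmatched l rows kept: 7.
Total: 2 matched + 7 padded = 9 rows.

9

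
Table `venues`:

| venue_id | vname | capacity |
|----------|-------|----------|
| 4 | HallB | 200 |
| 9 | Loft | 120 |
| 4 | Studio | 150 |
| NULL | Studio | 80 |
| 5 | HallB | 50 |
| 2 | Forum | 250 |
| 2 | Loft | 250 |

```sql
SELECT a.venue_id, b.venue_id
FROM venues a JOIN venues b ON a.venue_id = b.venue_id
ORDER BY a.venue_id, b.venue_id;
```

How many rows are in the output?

10

INNER JOIN keeps only pairs where the ON condition holds.
Matching on a.venue_id = b.venue_id. A NULL in a compared column never satisfies the condition.
Matched pairs: 10.
Total: 10 rows.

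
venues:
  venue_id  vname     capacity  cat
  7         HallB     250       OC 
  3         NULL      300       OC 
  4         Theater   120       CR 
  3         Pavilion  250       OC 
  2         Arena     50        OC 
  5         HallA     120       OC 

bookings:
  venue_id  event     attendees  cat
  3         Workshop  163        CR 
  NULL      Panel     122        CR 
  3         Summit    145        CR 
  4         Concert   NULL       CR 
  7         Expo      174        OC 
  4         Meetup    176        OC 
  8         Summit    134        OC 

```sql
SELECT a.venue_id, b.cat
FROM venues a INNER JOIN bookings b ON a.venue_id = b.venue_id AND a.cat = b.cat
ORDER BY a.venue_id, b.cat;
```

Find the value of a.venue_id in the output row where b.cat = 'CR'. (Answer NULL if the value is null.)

INNER JOIN keeps only pairs where the ON condition holds.
Matching on a.venue_id = b.venue_id AND a.cat = b.cat. A NULL in a compared column never satisfies the condition.
- a (venue_id=7, cat=OC) pairs with 1 row(s) of b.
- a (venue_id=3, cat=OC) has no partner → excluded.
- a (venue_id=4, cat=CR) pairs with 1 row(s) of b.
- a (venue_id=3, cat=OC) has no partner → excluded.
- a (venue_id=2, cat=OC) has no partner → excluded.
- a (venue_id=5, cat=OC) has no partner → excluded.

4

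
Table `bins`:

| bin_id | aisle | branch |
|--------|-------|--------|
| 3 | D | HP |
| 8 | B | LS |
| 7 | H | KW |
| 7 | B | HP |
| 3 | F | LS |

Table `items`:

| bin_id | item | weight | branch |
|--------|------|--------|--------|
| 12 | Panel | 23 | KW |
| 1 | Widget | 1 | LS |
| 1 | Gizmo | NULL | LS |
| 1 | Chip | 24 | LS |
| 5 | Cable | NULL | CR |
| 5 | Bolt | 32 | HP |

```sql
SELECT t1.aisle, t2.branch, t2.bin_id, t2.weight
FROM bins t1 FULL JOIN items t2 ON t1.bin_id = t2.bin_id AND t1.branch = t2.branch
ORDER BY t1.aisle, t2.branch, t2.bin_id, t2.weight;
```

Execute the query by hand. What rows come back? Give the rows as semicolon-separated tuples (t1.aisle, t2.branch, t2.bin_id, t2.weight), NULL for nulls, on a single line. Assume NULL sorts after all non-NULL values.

FULL OUTER JOIN keeps every row from both sides; unmatched rows get NULL for the other side's columns.
Matching on t1.bin_id = t2.bin_id AND t1.branch = t2.branch.
- t1 (bin_id=3, branch=HP) has no partner → padded with NULL.
- t1 (bin_id=8, branch=LS) has no partner → padded with NULL.
- t1 (bin_id=7, branch=KW) has no partner → padded with NULL.
- t1 (bin_id=7, branch=HP) has no partner → padded with NULL.
- t1 (bin_id=3, branch=LS) has no partner → padded with NULL.
- 6 row(s) from t2 found no t1 partner → padded with NULL.

(B, NULL, NULL, NULL); (B, NULL, NULL, NULL); (D, NULL, NULL, NULL); (F, NULL, NULL, NULL); (H, NULL, NULL, NULL); (NULL, CR, 5, NULL); (NULL, HP, 5, 32); (NULL, KW, 12, 23); (NULL, LS, 1, 1); (NULL, LS, 1, 24); (NULL, LS, 1, NULL)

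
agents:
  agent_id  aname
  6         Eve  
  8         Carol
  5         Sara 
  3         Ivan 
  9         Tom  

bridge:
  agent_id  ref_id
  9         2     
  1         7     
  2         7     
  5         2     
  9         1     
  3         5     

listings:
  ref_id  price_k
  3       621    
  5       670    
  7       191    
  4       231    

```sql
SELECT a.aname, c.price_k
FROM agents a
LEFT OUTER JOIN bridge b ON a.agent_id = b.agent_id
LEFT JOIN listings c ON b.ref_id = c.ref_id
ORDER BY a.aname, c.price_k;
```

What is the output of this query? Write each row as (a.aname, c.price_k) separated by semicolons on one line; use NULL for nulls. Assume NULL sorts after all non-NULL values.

(Carol, NULL); (Eve, NULL); (Ivan, 670); (Sara, NULL); (Tom, NULL); (Tom, NULL)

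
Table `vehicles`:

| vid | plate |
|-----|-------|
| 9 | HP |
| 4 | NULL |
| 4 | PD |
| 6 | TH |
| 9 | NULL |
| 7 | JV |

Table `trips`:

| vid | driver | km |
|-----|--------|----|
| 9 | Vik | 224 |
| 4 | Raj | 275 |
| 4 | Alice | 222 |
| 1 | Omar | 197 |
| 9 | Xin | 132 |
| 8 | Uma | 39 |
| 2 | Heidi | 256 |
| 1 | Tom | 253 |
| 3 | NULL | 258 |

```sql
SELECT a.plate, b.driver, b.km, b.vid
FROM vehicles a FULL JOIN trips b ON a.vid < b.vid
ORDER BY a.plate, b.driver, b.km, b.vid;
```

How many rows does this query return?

FULL OUTER JOIN keeps every row from both sides; unmatched rows get NULL for the other side's columns.
Matching on a.vid < b.vid.
- a row (vid=9): no match → kept, b columns NULL.
- a row (vid=4): matches 3 b row(s) → 3 output row(s).
- a row (vid=4): matches 3 b row(s) → 3 output row(s).
- a row (vid=6): matches 3 b row(s) → 3 output row(s).
- a row (vid=9): no match → kept, b columns NULL.
- a row (vid=7): matches 3 b row(s) → 3 output row(s).
- 6 row(s) from b found no a partner → padded with NULL.
Total: 12 matched + 8 padded = 20 rows.

20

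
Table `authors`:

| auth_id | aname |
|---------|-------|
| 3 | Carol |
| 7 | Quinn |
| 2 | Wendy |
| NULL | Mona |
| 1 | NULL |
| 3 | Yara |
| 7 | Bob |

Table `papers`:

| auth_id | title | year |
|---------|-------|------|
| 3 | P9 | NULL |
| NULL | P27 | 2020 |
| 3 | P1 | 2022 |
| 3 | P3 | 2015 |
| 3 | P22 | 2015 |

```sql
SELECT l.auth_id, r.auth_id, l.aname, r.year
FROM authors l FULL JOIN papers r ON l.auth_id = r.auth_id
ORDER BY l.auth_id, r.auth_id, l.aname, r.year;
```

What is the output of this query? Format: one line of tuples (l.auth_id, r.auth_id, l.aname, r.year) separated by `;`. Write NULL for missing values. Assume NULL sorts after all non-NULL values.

FULL OUTER JOIN keeps every row from both sides; unmatched rows get NULL for the other side's columns.
Matching on l.auth_id = r.auth_id. A NULL in a compared column never satisfies the condition.
Matched pairs: 8; unmatched l rows kept: 5; unmatched r rows kept: 1.

(1, NULL, NULL, NULL); (2, NULL, Wendy, NULL); (3, 3, Carol, 2015); (3, 3, Carol, 2015); (3, 3, Carol, 2022); (3, 3, Carol, NULL); (3, 3, Yara, 2015); (3, 3, Yara, 2015); (3, 3, Yara, 2022); (3, 3, Yara, NULL); (7, NULL, Bob, NULL); (7, NULL, Quinn, NULL); (NULL, NULL, Mona, NULL); (NULL, NULL, NULL, 2020)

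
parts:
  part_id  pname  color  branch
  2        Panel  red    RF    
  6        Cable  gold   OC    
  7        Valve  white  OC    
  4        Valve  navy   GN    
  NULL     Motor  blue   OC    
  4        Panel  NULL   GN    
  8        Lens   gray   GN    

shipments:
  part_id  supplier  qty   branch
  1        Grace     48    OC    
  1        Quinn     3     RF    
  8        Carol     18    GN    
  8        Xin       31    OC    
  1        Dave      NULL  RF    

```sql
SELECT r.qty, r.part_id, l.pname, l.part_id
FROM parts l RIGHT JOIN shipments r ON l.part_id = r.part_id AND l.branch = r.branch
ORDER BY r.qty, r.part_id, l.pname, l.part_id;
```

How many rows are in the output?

RIGHT JOIN keeps every row from `shipments`; unmatched rows get NULL for `parts`'s columns.
Matching on l.part_id = r.part_id AND l.branch = r.branch. A NULL in a compared column never satisfies the condition.
- part_id=2, branch=RF: no matching r row.
- part_id=6, branch=OC: no matching r row.
- part_id=7, branch=OC: no matching r row.
- part_id=4, branch=GN: no matching r row.
- part_id=NULL, branch=OC: no matching r row.
- part_id=4, branch=GN: no matching r row.
- part_id=8, branch=GN: 1 matching r row(s), so 1 row(s) emitted.
- plus 4 unmatched r row(s), each kept with NULL l columns.
Total: 1 matched + 4 padded = 5 rows.

5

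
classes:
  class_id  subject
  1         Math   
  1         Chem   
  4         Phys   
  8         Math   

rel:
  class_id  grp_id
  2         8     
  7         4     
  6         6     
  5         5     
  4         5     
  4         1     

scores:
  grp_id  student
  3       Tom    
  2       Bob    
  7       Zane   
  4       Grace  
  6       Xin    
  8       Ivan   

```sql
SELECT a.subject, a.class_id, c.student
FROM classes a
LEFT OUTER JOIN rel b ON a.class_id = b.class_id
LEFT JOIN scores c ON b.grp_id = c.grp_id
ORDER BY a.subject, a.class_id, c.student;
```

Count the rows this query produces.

5

Step 1 — a LEFT JOIN b on class_id → 5 row(s).
Then LEFT JOIN `scores c` on grp_id: each of those 5 rows is kept; rows whose b.grp_id has no match in c get NULL for c's columns.
Result: 5 row(s).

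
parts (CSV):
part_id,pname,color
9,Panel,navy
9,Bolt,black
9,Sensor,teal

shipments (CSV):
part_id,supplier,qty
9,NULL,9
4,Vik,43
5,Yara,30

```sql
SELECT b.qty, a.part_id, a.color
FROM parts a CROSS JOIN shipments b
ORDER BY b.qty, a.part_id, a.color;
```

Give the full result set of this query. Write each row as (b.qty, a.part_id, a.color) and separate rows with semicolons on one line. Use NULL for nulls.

CROSS JOIN pairs every row of `parts` with every row of `shipments`: 3 × 3 = 9 rows.
After projecting and ordering:
b.qty | a.part_id | a.color
9 | 9 | black
9 | 9 | navy
9 | 9 | teal
30 | 9 | black
30 | 9 | navy
30 | 9 | teal
43 | 9 | black
43 | 9 | navy
43 | 9 | teal

(9, 9, black); (9, 9, navy); (9, 9, teal); (30, 9, black); (30, 9, navy); (30, 9, teal); (43, 9, black); (43, 9, navy); (43, 9, teal)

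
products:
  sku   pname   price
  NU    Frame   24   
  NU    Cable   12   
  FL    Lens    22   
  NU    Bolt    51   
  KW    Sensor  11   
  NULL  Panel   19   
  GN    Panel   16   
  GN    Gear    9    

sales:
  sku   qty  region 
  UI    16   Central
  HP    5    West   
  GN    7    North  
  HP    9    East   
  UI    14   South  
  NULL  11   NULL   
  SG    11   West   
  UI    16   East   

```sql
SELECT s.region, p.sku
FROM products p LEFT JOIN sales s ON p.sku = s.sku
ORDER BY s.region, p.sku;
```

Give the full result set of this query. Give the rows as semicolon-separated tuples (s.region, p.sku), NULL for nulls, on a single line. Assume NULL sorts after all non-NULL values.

LEFT JOIN keeps every row from `products`; unmatched rows get NULL for `sales`'s columns.
Matching on p.sku = s.sku. A NULL in a compared column never satisfies the condition.
- p[0] sku=NU → no match; kept with NULLs on the s side.
- p[1] sku=NU → no match; kept with NULLs on the s side.
- p[2] sku=FL → no match; kept with NULLs on the s side.
- p[3] sku=NU → no match; kept with NULLs on the s side.
- p[4] sku=KW → no match; kept with NULLs on the s side.
- p[5] sku=NULL → no match; kept with NULLs on the s side.
- p[6] sku=GN → 1 match(es) in s → 1 row(s).
- p[7] sku=GN → 1 match(es) in s → 1 row(s).
After projecting and ordering:
s.region | p.sku
North | GN
North | GN
NULL | FL
NULL | KW
NULL | NU
NULL | NU
NULL | NU
NULL | NULL

(North, GN); (North, GN); (NULL, FL); (NULL, KW); (NULL, NU); (NULL, NU); (NULL, NU); (NULL, NULL)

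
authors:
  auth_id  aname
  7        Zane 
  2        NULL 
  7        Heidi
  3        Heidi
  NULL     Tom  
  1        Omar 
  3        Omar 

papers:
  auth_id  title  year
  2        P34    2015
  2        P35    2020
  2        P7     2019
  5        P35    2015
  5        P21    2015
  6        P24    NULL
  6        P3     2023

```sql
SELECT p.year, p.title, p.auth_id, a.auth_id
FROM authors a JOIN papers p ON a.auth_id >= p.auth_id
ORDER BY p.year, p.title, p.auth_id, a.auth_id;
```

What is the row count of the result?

INNER JOIN keeps only pairs where the ON condition holds.
Matching on a.auth_id >= p.auth_id. A NULL in a compared column never satisfies the condition.
Matched pairs: 23.
Total: 23 rows.

23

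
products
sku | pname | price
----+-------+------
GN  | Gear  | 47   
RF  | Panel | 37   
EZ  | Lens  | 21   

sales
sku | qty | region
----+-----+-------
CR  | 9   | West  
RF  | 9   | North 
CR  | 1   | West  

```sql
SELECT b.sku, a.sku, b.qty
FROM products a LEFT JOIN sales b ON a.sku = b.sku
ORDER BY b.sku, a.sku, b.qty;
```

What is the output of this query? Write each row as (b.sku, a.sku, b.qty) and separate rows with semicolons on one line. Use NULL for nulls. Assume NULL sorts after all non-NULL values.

(RF, RF, 9); (NULL, EZ, NULL); (NULL, GN, NULL)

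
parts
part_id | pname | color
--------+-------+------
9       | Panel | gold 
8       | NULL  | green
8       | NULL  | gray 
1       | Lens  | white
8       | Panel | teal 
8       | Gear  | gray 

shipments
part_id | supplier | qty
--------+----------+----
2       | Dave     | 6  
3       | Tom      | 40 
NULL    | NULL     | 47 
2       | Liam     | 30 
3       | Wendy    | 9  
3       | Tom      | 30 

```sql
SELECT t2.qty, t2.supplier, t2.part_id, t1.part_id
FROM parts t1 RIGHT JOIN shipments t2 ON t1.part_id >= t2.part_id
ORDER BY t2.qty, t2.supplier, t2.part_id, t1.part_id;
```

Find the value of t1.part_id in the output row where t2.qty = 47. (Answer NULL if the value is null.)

NULL

RIGHT JOIN keeps every row from `shipments`; unmatched rows get NULL for `parts`'s columns.
Matching on t1.part_id >= t2.part_id. A NULL in a compared column never satisfies the condition.
- part_id=9: 5 matching t2 row(s), so 5 row(s) emitted.
- part_id=8: 5 matching t2 row(s), so 5 row(s) emitted.
- part_id=8: 5 matching t2 row(s), so 5 row(s) emitted.
- part_id=1: no matching t2 row.
- part_id=8: 5 matching t2 row(s), so 5 row(s) emitted.
- part_id=8: 5 matching t2 row(s), so 5 row(s) emitted.
- 1 row(s) from t2 found no t1 partner → padded with NULL.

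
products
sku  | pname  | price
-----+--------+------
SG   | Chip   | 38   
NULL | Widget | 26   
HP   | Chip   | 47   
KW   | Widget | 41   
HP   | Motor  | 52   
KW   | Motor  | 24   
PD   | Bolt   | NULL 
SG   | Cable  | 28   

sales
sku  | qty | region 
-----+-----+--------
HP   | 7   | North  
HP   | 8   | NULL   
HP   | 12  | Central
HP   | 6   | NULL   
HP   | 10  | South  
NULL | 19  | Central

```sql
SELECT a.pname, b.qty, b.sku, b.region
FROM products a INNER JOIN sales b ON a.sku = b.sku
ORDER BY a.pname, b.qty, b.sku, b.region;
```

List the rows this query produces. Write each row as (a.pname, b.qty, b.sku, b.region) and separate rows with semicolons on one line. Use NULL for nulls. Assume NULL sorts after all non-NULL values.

(Chip, 6, HP, NULL); (Chip, 7, HP, North); (Chip, 8, HP, NULL); (Chip, 10, HP, South); (Chip, 12, HP, Central); (Motor, 6, HP, NULL); (Motor, 7, HP, North); (Motor, 8, HP, NULL); (Motor, 10, HP, South); (Motor, 12, HP, Central)

INNER JOIN keeps only pairs where the ON condition holds.
Matching on a.sku = b.sku. A NULL in a compared column never satisfies the condition.
- sku=SG: no matching b row, dropped.
- sku=NULL: no matching b row, dropped.
- sku=HP: 5 matching b row(s), so 5 row(s) emitted.
- sku=KW: no matching b row, dropped.
- sku=HP: 5 matching b row(s), so 5 row(s) emitted.
- sku=KW: no matching b row, dropped.
- sku=PD: no matching b row, dropped.
- sku=SG: no matching b row, dropped.
After projecting and ordering:
a.pname | b.qty | b.sku | b.region
Chip | 6 | HP | NULL
Chip | 7 | HP | North
Chip | 8 | HP | NULL
Chip | 10 | HP | South
Chip | 12 | HP | Central
Motor | 6 | HP | NULL
Motor | 7 | HP | North
Motor | 8 | HP | NULL
Motor | 10 | HP | South
Motor | 12 | HP | Central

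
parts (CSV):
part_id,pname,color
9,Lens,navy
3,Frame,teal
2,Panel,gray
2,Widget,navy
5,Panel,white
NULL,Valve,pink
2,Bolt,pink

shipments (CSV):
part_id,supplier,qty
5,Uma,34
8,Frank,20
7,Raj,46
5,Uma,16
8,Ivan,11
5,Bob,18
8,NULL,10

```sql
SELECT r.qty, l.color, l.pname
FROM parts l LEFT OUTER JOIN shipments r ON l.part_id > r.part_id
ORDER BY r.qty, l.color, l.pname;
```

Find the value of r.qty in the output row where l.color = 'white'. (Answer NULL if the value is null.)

NULL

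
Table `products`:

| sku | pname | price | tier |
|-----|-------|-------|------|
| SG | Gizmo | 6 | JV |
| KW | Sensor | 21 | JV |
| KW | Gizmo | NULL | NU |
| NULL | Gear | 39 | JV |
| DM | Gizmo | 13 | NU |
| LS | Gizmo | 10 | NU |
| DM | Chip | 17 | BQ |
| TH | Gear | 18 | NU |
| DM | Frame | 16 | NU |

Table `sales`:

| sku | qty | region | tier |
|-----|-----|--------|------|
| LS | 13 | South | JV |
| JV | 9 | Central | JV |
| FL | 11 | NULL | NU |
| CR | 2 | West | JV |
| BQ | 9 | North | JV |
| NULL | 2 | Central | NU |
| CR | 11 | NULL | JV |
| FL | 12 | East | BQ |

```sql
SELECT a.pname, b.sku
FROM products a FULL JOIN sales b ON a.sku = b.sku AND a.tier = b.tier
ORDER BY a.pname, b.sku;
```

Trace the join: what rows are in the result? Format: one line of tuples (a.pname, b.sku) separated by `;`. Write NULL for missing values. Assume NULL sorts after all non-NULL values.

(Chip, NULL); (Frame, NULL); (Gear, NULL); (Gear, NULL); (Gizmo, NULL); (Gizmo, NULL); (Gizmo, NULL); (Gizmo, NULL); (Sensor, NULL); (NULL, BQ); (NULL, CR); (NULL, CR); (NULL, FL); (NULL, FL); (NULL, JV); (NULL, LS); (NULL, NULL)

FULL OUTER JOIN keeps every row from both sides; unmatched rows get NULL for the other side's columns.
Matching on a.sku = b.sku AND a.tier = b.tier. A NULL in a compared column never satisfies the condition.
Matched pairs: 0; unmatched a rows kept: 9; unmatched b rows kept: 8.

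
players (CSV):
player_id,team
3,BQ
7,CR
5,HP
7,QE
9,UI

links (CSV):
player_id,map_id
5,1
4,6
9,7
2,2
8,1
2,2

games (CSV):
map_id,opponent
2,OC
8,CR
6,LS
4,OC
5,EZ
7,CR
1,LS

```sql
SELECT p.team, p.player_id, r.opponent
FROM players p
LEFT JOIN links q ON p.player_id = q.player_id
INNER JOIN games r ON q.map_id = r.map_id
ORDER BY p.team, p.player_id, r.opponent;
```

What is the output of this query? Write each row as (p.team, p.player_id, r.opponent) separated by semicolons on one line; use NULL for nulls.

Joins associate left-to-right: players LEFT JOIN links on player_id gives 5 intermediate row(s).
Then INNER JOIN `games r` on map_id: keep only rows whose q.map_id appears in r.

(HP, 5, LS); (UI, 9, CR)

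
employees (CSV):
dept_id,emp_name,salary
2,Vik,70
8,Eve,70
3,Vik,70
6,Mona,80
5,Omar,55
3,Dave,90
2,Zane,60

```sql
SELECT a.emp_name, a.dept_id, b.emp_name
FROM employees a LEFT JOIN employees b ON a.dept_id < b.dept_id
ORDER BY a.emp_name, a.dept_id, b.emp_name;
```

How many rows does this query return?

20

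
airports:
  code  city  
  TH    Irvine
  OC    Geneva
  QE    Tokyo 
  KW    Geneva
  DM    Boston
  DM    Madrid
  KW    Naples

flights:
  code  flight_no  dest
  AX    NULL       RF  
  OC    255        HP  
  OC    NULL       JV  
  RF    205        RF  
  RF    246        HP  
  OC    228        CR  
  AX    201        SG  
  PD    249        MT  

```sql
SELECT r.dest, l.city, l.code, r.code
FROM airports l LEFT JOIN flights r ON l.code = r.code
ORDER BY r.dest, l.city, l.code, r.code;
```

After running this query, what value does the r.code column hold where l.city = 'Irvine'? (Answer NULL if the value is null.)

LEFT JOIN keeps every row from `airports`; unmatched rows get NULL for `flights`'s columns.
Matching on l.code = r.code.
Matched pairs: 3; unmatched l rows kept: 6.

NULL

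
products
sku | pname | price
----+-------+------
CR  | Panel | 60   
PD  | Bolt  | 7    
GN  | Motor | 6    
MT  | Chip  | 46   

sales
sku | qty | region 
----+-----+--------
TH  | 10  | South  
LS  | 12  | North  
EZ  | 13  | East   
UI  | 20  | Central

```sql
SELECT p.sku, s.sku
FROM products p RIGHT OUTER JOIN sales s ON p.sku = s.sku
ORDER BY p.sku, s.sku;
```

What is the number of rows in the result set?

4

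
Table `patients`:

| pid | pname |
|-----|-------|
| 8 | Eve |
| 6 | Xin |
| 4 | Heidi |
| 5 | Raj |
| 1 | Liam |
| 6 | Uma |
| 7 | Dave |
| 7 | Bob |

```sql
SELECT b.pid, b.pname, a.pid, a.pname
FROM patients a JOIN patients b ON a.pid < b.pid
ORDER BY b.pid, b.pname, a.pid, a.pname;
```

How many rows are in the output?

26

INNER JOIN keeps only pairs where the ON condition holds.
Matching on a.pid < b.pid.
Matched pairs: 26.
Total: 26 rows.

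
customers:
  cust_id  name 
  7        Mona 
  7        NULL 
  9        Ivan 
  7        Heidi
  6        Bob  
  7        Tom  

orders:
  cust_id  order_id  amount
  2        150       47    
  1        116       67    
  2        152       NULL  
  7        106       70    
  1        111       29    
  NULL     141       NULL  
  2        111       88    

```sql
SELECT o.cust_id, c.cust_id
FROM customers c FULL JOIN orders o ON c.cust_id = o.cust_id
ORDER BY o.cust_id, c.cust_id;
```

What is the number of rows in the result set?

FULL OUTER JOIN keeps every row from both sides; unmatched rows get NULL for the other side's columns.
Matching on c.cust_id = o.cust_id. A NULL in a compared column never satisfies the condition.
Matched pairs: 4; unmatched c rows kept: 2; unmatched o rows kept: 6.
Total: 4 matched + 8 padded = 12 rows.

12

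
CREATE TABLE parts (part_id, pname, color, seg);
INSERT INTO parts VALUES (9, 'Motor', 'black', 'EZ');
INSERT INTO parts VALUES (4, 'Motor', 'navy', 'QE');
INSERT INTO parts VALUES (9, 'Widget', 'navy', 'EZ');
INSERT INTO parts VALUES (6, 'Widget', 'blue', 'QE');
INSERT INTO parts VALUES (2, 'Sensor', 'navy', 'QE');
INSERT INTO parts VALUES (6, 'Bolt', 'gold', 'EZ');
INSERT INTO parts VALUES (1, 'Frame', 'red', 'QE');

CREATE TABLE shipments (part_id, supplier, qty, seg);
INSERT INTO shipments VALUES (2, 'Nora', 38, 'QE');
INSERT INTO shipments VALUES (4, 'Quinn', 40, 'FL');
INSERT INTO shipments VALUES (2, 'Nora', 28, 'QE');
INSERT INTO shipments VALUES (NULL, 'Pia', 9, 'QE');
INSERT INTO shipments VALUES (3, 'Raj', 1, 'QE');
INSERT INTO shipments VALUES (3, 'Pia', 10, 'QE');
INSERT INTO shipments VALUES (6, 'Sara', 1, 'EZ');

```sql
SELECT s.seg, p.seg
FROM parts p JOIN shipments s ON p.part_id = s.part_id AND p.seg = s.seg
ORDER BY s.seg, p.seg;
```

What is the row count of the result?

INNER JOIN keeps only pairs where the ON condition holds.
Matching on p.part_id = s.part_id AND p.seg = s.seg. A NULL in a compared column never satisfies the condition.
- p[0] part_id=9, seg=EZ → no match; dropped.
- p[1] part_id=4, seg=QE → no match; dropped.
- p[2] part_id=9, seg=EZ → no match; dropped.
- p[3] part_id=6, seg=QE → no match; dropped.
- p[4] part_id=2, seg=QE → 2 match(es) in s → 2 row(s).
- p[5] part_id=6, seg=EZ → 1 match(es) in s → 1 row(s).
- p[6] part_id=1, seg=QE → no match; dropped.
Total: 3 rows.

3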